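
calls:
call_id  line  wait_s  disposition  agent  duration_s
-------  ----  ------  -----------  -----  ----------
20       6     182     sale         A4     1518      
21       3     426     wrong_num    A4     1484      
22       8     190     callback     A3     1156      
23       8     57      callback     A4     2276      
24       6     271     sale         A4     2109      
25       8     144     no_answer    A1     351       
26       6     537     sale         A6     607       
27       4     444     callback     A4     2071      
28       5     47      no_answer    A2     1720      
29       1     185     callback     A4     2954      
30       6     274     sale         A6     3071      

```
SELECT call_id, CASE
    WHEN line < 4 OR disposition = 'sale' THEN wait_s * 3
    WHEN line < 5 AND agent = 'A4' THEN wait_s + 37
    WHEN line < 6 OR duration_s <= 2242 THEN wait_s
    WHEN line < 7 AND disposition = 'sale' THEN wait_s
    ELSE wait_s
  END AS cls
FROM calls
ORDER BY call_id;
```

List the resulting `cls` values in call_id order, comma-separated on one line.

call_id=20: line < 4 OR disposition = 'sale' → 546
call_id=21: line < 4 OR disposition = 'sale' → 1278
call_id=22: line < 6 OR duration_s <= 2242 → 190
call_id=23: ELSE → 57
call_id=24: line < 4 OR disposition = 'sale' → 813
call_id=25: line < 6 OR duration_s <= 2242 → 144
call_id=26: line < 4 OR disposition = 'sale' → 1611
call_id=27: line < 5 AND agent = 'A4' → 481
call_id=28: line < 6 OR duration_s <= 2242 → 47
call_id=29: line < 4 OR disposition = 'sale' → 555
call_id=30: line < 4 OR disposition = 'sale' → 822

546, 1278, 190, 57, 813, 144, 1611, 481, 47, 555, 822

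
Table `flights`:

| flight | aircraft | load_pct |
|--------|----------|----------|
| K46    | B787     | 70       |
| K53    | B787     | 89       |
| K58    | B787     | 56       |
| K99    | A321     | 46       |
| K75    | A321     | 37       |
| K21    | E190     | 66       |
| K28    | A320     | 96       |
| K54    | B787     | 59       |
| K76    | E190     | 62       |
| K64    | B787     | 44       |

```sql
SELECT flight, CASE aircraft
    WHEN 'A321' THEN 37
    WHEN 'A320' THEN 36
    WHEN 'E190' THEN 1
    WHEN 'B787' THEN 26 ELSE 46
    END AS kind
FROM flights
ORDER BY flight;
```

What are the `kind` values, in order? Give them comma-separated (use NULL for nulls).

flight=K21: aircraft='E190' → 1
flight=K28: aircraft='A320' → 36
flight=K46: aircraft='B787' → 26
flight=K53: aircraft='B787' → 26
flight=K54: aircraft='B787' → 26
flight=K58: aircraft='B787' → 26
flight=K64: aircraft='B787' → 26
flight=K75: aircraft='A321' → 37
flight=K76: aircraft='E190' → 1
flight=K99: aircraft='A321' → 37

1, 36, 26, 26, 26, 26, 26, 37, 1, 37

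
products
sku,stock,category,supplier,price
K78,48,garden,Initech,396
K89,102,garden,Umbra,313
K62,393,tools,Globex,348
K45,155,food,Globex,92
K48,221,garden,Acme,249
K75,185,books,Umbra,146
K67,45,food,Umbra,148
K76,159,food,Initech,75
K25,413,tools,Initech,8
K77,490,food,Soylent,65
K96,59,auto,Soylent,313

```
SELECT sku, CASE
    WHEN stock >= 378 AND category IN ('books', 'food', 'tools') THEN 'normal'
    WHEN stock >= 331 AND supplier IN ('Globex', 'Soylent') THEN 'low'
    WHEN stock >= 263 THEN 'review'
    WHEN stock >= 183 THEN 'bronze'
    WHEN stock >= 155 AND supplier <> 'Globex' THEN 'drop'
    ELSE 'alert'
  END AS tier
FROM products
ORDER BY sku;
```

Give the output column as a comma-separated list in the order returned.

sku=K25: stock >= 378 AND category IN ('books', 'food', 'tools') → normal
sku=K45: ELSE → alert
sku=K48: stock >= 183 → bronze
sku=K62: stock >= 378 AND category IN ('books', 'food', 'tools') → normal
sku=K67: ELSE → alert
sku=K75: stock >= 183 → bronze
sku=K76: stock >= 155 AND supplier <> 'Globex' → drop
sku=K77: stock >= 378 AND category IN ('books', 'food', 'tools') → normal
sku=K78: ELSE → alert
sku=K89: ELSE → alert
sku=K96: ELSE → alert

normal, alert, bronze, normal, alert, bronze, drop, normal, alert, alert, alert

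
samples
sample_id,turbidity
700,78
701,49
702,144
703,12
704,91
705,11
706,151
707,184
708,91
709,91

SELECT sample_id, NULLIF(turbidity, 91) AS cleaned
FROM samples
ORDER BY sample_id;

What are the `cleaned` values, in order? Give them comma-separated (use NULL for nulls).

78, 49, 144, 12, NULL, 11, 151, 184, NULL, NULL

sample_id=700: turbidity=78 vs 91: differ → 78
sample_id=701: turbidity=49 vs 91: differ → 49
sample_id=702: turbidity=144 vs 91: differ → 144
sample_id=703: turbidity=12 vs 91: differ → 12
sample_id=704: turbidity=91 vs 91: equal → NULL
sample_id=705: turbidity=11 vs 91: differ → 11
sample_id=706: turbidity=151 vs 91: differ → 151
sample_id=707: turbidity=184 vs 91: differ → 184
sample_id=708: turbidity=91 vs 91: equal → NULL
sample_id=709: turbidity=91 vs 91: equal → NULL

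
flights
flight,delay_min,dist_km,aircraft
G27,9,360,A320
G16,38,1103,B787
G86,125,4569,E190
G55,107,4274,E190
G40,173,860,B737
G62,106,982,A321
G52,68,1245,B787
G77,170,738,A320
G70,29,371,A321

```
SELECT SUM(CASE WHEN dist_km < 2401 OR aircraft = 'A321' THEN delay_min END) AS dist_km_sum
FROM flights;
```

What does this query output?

flight=G27: ✓ → 9
flight=G16: ✓ → 38
flight=G86: ✗
flight=G55: ✗
flight=G40: ✓ → 173
flight=G62: ✓ → 106
flight=G52: ✓ → 68
flight=G77: ✓ → 170
flight=G70: ✓ → 29
dist_km_sum = 9 + 38 + 173 + 106 + 68 + 170 + 29 = 593

593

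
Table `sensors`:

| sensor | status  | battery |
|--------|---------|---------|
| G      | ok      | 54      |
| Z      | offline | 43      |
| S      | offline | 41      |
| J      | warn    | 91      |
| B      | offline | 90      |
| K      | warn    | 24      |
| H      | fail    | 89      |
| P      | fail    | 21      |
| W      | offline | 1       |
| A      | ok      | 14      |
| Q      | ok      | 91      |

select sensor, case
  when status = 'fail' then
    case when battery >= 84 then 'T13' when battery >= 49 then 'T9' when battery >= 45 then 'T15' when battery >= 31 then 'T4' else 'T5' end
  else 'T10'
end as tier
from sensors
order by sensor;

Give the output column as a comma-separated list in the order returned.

sensor=A: status='ok' → outer ELSE → T10
sensor=B: status='offline' → outer ELSE → T10
sensor=G: status='ok' → outer ELSE → T10
sensor=H: status='fail' → inner[battery >= 84] → T13
sensor=J: status='warn' → outer ELSE → T10
sensor=K: status='warn' → outer ELSE → T10
sensor=P: status='fail' → inner[ELSE] → T5
sensor=Q: status='ok' → outer ELSE → T10
sensor=S: status='offline' → outer ELSE → T10
sensor=W: status='offline' → outer ELSE → T10
sensor=Z: status='offline' → outer ELSE → T10

T10, T10, T10, T13, T10, T10, T5, T10, T10, T10, T10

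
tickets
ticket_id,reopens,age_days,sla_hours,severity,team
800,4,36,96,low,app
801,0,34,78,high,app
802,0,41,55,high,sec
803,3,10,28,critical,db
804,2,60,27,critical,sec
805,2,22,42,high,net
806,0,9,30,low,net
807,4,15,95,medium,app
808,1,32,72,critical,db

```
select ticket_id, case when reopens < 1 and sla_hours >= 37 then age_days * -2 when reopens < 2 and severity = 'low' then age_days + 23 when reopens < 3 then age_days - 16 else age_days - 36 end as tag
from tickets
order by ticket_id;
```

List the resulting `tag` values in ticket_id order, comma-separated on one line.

0, -68, -82, -26, 44, 6, 32, -21, 16

ticket_id=800: ELSE → 0
ticket_id=801: reopens < 1 and sla_hours >= 37 → -68
ticket_id=802: reopens < 1 and sla_hours >= 37 → -82
ticket_id=803: ELSE → -26
ticket_id=804: reopens < 3 → 44
ticket_id=805: reopens < 3 → 6
ticket_id=806: reopens < 2 and severity = 'low' → 32
ticket_id=807: ELSE → -21
ticket_id=808: reopens < 3 → 16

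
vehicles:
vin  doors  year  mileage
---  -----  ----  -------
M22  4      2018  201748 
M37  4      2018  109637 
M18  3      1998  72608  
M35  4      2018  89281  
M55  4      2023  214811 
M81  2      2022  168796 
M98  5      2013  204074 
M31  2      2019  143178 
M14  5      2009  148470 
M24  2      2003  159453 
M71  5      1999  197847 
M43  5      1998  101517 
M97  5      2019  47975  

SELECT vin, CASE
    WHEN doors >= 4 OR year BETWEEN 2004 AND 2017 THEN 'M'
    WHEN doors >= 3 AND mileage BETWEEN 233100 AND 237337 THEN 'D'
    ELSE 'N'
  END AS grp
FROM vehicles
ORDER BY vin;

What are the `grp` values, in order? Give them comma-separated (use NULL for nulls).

vin=M14: doors >= 4 OR year BETWEEN 2004 AND 2017 → M
vin=M18: ELSE → N
vin=M22: doors >= 4 OR year BETWEEN 2004 AND 2017 → M
vin=M24: ELSE → N
vin=M31: ELSE → N
vin=M35: doors >= 4 OR year BETWEEN 2004 AND 2017 → M
vin=M37: doors >= 4 OR year BETWEEN 2004 AND 2017 → M
vin=M43: doors >= 4 OR year BETWEEN 2004 AND 2017 → M
vin=M55: doors >= 4 OR year BETWEEN 2004 AND 2017 → M
vin=M71: doors >= 4 OR year BETWEEN 2004 AND 2017 → M
vin=M81: ELSE → N
vin=M97: doors >= 4 OR year BETWEEN 2004 AND 2017 → M
vin=M98: doors >= 4 OR year BETWEEN 2004 AND 2017 → M

M, N, M, N, N, M, M, M, M, M, N, M, M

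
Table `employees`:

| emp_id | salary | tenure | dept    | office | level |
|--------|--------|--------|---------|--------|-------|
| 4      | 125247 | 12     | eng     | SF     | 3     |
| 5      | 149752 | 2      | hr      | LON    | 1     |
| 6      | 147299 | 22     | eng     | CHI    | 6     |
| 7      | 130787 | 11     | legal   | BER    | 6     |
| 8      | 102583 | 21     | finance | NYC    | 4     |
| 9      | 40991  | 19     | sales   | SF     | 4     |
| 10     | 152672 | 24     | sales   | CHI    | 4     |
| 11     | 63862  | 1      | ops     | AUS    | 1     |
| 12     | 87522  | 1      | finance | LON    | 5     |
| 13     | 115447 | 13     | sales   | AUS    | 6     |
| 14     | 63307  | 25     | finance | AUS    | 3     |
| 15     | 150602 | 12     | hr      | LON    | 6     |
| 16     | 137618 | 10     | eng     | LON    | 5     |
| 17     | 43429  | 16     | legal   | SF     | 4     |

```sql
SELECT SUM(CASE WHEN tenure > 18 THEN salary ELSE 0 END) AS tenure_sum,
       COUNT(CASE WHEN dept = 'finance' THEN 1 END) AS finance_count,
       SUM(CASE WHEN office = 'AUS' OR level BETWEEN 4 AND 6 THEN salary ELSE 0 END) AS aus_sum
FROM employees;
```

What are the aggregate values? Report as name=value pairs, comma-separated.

[tenure_sum: tenure > 18]
emp_id=4: ✗
emp_id=5: ✗
emp_id=6: ✓ → 147299
emp_id=7: ✗
emp_id=8: ✓ → 102583
emp_id=9: ✓ → 40991
emp_id=10: ✓ → 152672
emp_id=11: ✗
emp_id=12: ✗
emp_id=13: ✗
emp_id=14: ✓ → 63307
emp_id=15: ✗
emp_id=16: ✗
emp_id=17: ✗
tenure_sum = 147299 + 102583 + 40991 + 152672 + 63307 = 506852
—
[finance_count: dept = 'finance']
emp_id=4: ✗
emp_id=5: ✗
emp_id=6: ✗
emp_id=7: ✗
emp_id=8: ✓ → 1
emp_id=9: ✗
emp_id=10: ✗
emp_id=11: ✗
emp_id=12: ✓ → 1
emp_id=13: ✗
emp_id=14: ✓ → 1
emp_id=15: ✗
emp_id=16: ✗
emp_id=17: ✗
finance_count = COUNT(1, 1, 1) = 3
—
[aus_sum: office = 'AUS' OR level BETWEEN 4 AND 6]
emp_id=4: ✗
emp_id=5: ✗
emp_id=6: ✓ → 147299
emp_id=7: ✓ → 130787
emp_id=8: ✓ → 102583
emp_id=9: ✓ → 40991
emp_id=10: ✓ → 152672
emp_id=11: ✓ → 63862
emp_id=12: ✓ → 87522
emp_id=13: ✓ → 115447
emp_id=14: ✓ → 63307
emp_id=15: ✓ → 150602
emp_id=16: ✓ → 137618
emp_id=17: ✓ → 43429
aus_sum = 147299 + 130787 + 102583 + 40991 + 152672 + 63862 + 87522 + 115447 + 63307 + 150602 + 137618 + 43429 = 1236119

tenure_sum=506852, finance_count=3, aus_sum=1236119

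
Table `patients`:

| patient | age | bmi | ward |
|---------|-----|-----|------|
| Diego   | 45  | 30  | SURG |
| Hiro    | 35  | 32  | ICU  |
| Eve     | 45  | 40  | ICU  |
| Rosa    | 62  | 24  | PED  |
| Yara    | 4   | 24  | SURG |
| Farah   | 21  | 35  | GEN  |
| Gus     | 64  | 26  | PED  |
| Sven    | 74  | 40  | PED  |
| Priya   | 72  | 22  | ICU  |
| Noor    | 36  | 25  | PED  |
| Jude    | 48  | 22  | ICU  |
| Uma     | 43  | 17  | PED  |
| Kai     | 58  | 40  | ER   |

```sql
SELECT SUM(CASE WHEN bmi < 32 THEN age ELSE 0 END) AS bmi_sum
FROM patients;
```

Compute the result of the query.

patient=Diego: ✓ → 45
patient=Hiro: ✗
patient=Eve: ✗
patient=Rosa: ✓ → 62
patient=Yara: ✓ → 4
patient=Farah: ✗
patient=Gus: ✓ → 64
patient=Sven: ✗
patient=Priya: ✓ → 72
patient=Noor: ✓ → 36
patient=Jude: ✓ → 48
patient=Uma: ✓ → 43
patient=Kai: ✗
bmi_sum = 45 + 62 + 4 + 64 + 72 + 36 + 48 + 43 = 374

374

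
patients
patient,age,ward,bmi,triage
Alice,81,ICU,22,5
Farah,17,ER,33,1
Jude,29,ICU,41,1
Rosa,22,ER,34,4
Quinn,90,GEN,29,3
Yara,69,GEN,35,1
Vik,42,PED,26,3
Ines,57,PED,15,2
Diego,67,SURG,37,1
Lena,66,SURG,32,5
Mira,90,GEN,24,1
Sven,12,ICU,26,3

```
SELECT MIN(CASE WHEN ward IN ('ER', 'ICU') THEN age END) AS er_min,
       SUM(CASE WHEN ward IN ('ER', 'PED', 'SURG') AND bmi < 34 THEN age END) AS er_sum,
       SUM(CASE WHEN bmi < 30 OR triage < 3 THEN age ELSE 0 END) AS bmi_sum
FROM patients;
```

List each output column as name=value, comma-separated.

[er_min: ward IN ('ER', 'ICU')]
patient=Alice: ✓ → 81
patient=Farah: ✓ → 17
patient=Jude: ✓ → 29
patient=Rosa: ✓ → 22
patient=Quinn: ✗
patient=Yara: ✗
patient=Vik: ✗
patient=Ines: ✗
patient=Diego: ✗
patient=Lena: ✗
patient=Mira: ✗
patient=Sven: ✓ → 12
er_min = MIN(81, 17, 29, 22, 12) = 12
—
[er_sum: ward IN ('ER', 'PED', 'SURG') AND bmi < 34]
patient=Alice: ✗
patient=Farah: ✓ → 17
patient=Jude: ✗
patient=Rosa: ✗
patient=Quinn: ✗
patient=Yara: ✗
patient=Vik: ✓ → 42
patient=Ines: ✓ → 57
patient=Diego: ✗
patient=Lena: ✓ → 66
patient=Mira: ✗
patient=Sven: ✗
er_sum = 17 + 42 + 57 + 66 = 182
—
[bmi_sum: bmi < 30 OR triage < 3]
patient=Alice: ✓ → 81
patient=Farah: ✓ → 17
patient=Jude: ✓ → 29
patient=Rosa: ✗
patient=Quinn: ✓ → 90
patient=Yara: ✓ → 69
patient=Vik: ✓ → 42
patient=Ines: ✓ → 57
patient=Diego: ✓ → 67
patient=Lena: ✗
patient=Mira: ✓ → 90
patient=Sven: ✓ → 12
bmi_sum = 81 + 17 + 29 + 90 + 69 + 42 + 57 + 67 + 90 + 12 = 554

er_min=12, er_sum=182, bmi_sum=554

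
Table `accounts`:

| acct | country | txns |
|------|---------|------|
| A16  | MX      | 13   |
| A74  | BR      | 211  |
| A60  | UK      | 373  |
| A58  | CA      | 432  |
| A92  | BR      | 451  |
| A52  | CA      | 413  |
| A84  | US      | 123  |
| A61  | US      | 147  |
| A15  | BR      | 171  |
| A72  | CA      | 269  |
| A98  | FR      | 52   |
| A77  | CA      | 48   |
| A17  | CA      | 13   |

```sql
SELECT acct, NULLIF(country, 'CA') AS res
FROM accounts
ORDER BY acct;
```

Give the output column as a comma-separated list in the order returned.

BR, MX, NULL, NULL, NULL, UK, US, NULL, BR, NULL, US, BR, FR

acct=A15: country=BR vs CA: differ → BR
acct=A16: country=MX vs CA: differ → MX
acct=A17: country=CA vs CA: equal → NULL
acct=A52: country=CA vs CA: equal → NULL
acct=A58: country=CA vs CA: equal → NULL
acct=A60: country=UK vs CA: differ → UK
acct=A61: country=US vs CA: differ → US
acct=A72: country=CA vs CA: equal → NULL
acct=A74: country=BR vs CA: differ → BR
acct=A77: country=CA vs CA: equal → NULL
acct=A84: country=US vs CA: differ → US
acct=A92: country=BR vs CA: differ → BR
acct=A98: country=FR vs CA: differ → FR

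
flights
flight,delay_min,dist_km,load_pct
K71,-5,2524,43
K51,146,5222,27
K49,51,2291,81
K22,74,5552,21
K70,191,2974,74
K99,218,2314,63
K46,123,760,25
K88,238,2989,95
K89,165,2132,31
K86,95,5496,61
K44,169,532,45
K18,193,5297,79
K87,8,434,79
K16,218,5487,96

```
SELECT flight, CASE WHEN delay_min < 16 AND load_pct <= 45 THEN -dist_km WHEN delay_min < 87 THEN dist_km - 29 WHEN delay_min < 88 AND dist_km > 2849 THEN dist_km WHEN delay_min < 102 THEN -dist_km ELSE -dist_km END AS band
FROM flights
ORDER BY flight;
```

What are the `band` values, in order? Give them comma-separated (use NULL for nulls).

flight=K16: ELSE → -5487
flight=K18: ELSE → -5297
flight=K22: delay_min < 87 → 5523
flight=K44: ELSE → -532
flight=K46: ELSE → -760
flight=K49: delay_min < 87 → 2262
flight=K51: ELSE → -5222
flight=K70: ELSE → -2974
flight=K71: delay_min < 16 AND load_pct <= 45 → -2524
flight=K86: delay_min < 102 → -5496
flight=K87: delay_min < 87 → 405
flight=K88: ELSE → -2989
flight=K89: ELSE → -2132
flight=K99: ELSE → -2314

-5487, -5297, 5523, -532, -760, 2262, -5222, -2974, -2524, -5496, 405, -2989, -2132, -2314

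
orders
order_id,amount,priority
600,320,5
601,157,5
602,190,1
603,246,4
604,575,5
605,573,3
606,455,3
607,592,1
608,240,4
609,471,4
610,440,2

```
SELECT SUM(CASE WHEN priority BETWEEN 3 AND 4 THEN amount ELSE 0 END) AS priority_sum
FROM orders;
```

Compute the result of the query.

order_id=600: ✗
order_id=601: ✗
order_id=602: ✗
order_id=603: ✓ → 246
order_id=604: ✗
order_id=605: ✓ → 573
order_id=606: ✓ → 455
order_id=607: ✗
order_id=608: ✓ → 240
order_id=609: ✓ → 471
order_id=610: ✗
priority_sum = 246 + 573 + 455 + 240 + 471 = 1985

1985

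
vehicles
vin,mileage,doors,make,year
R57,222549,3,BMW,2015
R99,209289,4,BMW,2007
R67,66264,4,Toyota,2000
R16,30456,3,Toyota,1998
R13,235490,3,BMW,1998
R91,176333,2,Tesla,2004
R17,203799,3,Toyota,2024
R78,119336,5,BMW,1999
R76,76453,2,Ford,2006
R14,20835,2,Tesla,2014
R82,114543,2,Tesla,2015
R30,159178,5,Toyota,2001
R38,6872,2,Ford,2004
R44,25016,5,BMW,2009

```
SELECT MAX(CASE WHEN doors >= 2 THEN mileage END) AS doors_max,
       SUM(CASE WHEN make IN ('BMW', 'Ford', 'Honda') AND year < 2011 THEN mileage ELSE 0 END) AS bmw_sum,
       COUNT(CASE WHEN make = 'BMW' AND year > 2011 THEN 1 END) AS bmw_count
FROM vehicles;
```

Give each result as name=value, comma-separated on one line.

doors_max=235490, bmw_sum=672456, bmw_count=1

[doors_max: doors >= 2]
vin=R57: ✓ → 222549
vin=R99: ✓ → 209289
vin=R67: ✓ → 66264
vin=R16: ✓ → 30456
vin=R13: ✓ → 235490
vin=R91: ✓ → 176333
vin=R17: ✓ → 203799
vin=R78: ✓ → 119336
vin=R76: ✓ → 76453
vin=R14: ✓ → 20835
vin=R82: ✓ → 114543
vin=R30: ✓ → 159178
vin=R38: ✓ → 6872
vin=R44: ✓ → 25016
doors_max = MAX(222549, 209289, 66264, 30456, 235490, 176333, 203799, 119336, 76453, 20835, 114543, 159178, 6872, 25016) = 235490
—
[bmw_sum: make IN ('BMW', 'Ford', 'Honda') AND year < 2011]
vin=R57: ✗
vin=R99: ✓ → 209289
vin=R67: ✗
vin=R16: ✗
vin=R13: ✓ → 235490
vin=R91: ✗
vin=R17: ✗
vin=R78: ✓ → 119336
vin=R76: ✓ → 76453
vin=R14: ✗
vin=R82: ✗
vin=R30: ✗
vin=R38: ✓ → 6872
vin=R44: ✓ → 25016
bmw_sum = 209289 + 235490 + 119336 + 76453 + 6872 + 25016 = 672456
—
[bmw_count: make = 'BMW' AND year > 2011]
vin=R57: ✓ → 1
vin=R99: ✗
vin=R67: ✗
vin=R16: ✗
vin=R13: ✗
vin=R91: ✗
vin=R17: ✗
vin=R78: ✗
vin=R76: ✗
vin=R14: ✗
vin=R82: ✗
vin=R30: ✗
vin=R38: ✗
vin=R44: ✗
bmw_count = COUNT(1) = 1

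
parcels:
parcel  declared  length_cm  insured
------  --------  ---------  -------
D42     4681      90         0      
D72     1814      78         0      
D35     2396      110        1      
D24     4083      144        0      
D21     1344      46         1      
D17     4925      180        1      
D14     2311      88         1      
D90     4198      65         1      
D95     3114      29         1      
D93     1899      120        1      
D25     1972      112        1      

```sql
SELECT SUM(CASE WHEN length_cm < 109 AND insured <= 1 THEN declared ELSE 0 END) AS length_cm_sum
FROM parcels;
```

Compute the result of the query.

17462

parcel=D42: ✓ → 4681
parcel=D72: ✓ → 1814
parcel=D35: ✗
parcel=D24: ✗
parcel=D21: ✓ → 1344
parcel=D17: ✗
parcel=D14: ✓ → 2311
parcel=D90: ✓ → 4198
parcel=D95: ✓ → 3114
parcel=D93: ✗
parcel=D25: ✗
length_cm_sum = 4681 + 1814 + 1344 + 2311 + 4198 + 3114 = 17462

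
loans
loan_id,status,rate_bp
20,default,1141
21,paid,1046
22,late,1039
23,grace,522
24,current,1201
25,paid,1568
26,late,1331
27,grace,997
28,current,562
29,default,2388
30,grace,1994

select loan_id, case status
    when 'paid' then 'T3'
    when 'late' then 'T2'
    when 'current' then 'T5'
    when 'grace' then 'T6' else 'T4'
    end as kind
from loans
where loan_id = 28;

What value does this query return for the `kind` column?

loan_id = 28: status=current, rate_bp=562.
status='paid' → false
status='late' → false
status='current' → true → T5

T5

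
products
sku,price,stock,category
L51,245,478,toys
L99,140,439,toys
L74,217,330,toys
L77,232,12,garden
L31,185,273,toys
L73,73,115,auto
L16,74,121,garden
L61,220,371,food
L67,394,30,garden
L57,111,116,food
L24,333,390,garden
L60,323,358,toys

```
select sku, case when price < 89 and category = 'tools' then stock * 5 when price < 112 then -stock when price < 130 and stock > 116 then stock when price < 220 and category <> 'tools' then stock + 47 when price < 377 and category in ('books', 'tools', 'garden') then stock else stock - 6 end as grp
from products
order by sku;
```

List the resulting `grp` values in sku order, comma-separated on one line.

sku=L16: price < 112 → -121
sku=L24: price < 377 and category in ('books', 'tools', 'garden') → 390
sku=L31: price < 220 and category <> 'tools' → 320
sku=L51: ELSE → 472
sku=L57: price < 112 → -116
sku=L60: ELSE → 352
sku=L61: ELSE → 365
sku=L67: ELSE → 24
sku=L73: price < 112 → -115
sku=L74: price < 220 and category <> 'tools' → 377
sku=L77: price < 377 and category in ('books', 'tools', 'garden') → 12
sku=L99: price < 220 and category <> 'tools' → 486

-121, 390, 320, 472, -116, 352, 365, 24, -115, 377, 12, 486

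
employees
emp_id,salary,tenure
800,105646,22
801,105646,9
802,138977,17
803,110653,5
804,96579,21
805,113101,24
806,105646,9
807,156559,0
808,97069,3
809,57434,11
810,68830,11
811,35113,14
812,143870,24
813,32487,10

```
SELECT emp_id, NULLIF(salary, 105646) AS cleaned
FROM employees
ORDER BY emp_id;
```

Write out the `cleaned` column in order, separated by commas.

emp_id=800: salary=105646 vs 105646: equal → NULL
emp_id=801: salary=105646 vs 105646: equal → NULL
emp_id=802: salary=138977 vs 105646: differ → 138977
emp_id=803: salary=110653 vs 105646: differ → 110653
emp_id=804: salary=96579 vs 105646: differ → 96579
emp_id=805: salary=113101 vs 105646: differ → 113101
emp_id=806: salary=105646 vs 105646: equal → NULL
emp_id=807: salary=156559 vs 105646: differ → 156559
emp_id=808: salary=97069 vs 105646: differ → 97069
emp_id=809: salary=57434 vs 105646: differ → 57434
emp_id=810: salary=68830 vs 105646: differ → 68830
emp_id=811: salary=35113 vs 105646: differ → 35113
emp_id=812: salary=143870 vs 105646: differ → 143870
emp_id=813: salary=32487 vs 105646: differ → 32487

NULL, NULL, 138977, 110653, 96579, 113101, NULL, 156559, 97069, 57434, 68830, 35113, 143870, 32487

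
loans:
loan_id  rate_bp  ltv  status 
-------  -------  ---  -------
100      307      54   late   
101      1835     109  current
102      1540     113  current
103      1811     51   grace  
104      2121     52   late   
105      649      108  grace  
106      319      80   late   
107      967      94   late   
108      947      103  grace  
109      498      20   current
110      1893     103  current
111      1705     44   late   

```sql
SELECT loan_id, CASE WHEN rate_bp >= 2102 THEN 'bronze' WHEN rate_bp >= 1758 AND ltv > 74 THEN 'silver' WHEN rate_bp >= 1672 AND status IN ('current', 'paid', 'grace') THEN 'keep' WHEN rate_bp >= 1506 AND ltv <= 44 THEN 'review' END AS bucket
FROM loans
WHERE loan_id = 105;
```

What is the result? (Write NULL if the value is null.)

loan_id = 105: rate_bp=649, ltv=108, status=grace.
rate_bp >= 2102 → false
rate_bp >= 1758 AND ltv > 74 → false
rate_bp >= 1672 AND status IN ('current', 'paid', 'grace') → false
rate_bp >= 1506 AND ltv <= 44 → false
No WHEN matched and there is no ELSE, so the CASE yields NULL.

NULL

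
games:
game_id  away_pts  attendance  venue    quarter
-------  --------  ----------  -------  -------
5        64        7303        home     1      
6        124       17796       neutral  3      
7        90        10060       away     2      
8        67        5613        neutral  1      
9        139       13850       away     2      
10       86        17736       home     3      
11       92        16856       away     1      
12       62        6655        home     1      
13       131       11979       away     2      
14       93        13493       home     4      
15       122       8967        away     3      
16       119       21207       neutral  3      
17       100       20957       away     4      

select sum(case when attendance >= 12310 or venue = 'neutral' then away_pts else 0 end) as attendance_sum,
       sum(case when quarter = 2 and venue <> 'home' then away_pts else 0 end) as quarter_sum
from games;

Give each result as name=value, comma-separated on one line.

[attendance_sum: attendance >= 12310 or venue = 'neutral']
game_id=5: ✗
game_id=6: ✓ → 124
game_id=7: ✗
game_id=8: ✓ → 67
game_id=9: ✓ → 139
game_id=10: ✓ → 86
game_id=11: ✓ → 92
game_id=12: ✗
game_id=13: ✗
game_id=14: ✓ → 93
game_id=15: ✗
game_id=16: ✓ → 119
game_id=17: ✓ → 100
attendance_sum = 124 + 67 + 139 + 86 + 92 + 93 + 119 + 100 = 820
—
[quarter_sum: quarter = 2 and venue <> 'home']
game_id=5: ✗
game_id=6: ✗
game_id=7: ✓ → 90
game_id=8: ✗
game_id=9: ✓ → 139
game_id=10: ✗
game_id=11: ✗
game_id=12: ✗
game_id=13: ✓ → 131
game_id=14: ✗
game_id=15: ✗
game_id=16: ✗
game_id=17: ✗
quarter_sum = 90 + 139 + 131 = 360

attendance_sum=820, quarter_sum=360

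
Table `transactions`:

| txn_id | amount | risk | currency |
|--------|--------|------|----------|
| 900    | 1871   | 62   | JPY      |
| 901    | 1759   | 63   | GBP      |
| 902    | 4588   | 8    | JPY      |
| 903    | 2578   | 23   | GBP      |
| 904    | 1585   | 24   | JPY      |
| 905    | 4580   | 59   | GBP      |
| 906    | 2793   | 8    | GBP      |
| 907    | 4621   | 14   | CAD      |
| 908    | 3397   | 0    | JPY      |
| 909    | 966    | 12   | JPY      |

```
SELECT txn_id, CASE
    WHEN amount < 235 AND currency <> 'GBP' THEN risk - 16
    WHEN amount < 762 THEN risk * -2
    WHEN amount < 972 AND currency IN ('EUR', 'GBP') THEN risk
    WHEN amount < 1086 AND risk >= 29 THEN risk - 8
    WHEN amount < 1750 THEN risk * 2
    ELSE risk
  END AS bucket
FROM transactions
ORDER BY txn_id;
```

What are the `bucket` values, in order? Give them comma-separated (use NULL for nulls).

txn_id=900: ELSE → 62
txn_id=901: ELSE → 63
txn_id=902: ELSE → 8
txn_id=903: ELSE → 23
txn_id=904: amount < 1750 → 48
txn_id=905: ELSE → 59
txn_id=906: ELSE → 8
txn_id=907: ELSE → 14
txn_id=908: ELSE → 0
txn_id=909: amount < 1750 → 24

62, 63, 8, 23, 48, 59, 8, 14, 0, 24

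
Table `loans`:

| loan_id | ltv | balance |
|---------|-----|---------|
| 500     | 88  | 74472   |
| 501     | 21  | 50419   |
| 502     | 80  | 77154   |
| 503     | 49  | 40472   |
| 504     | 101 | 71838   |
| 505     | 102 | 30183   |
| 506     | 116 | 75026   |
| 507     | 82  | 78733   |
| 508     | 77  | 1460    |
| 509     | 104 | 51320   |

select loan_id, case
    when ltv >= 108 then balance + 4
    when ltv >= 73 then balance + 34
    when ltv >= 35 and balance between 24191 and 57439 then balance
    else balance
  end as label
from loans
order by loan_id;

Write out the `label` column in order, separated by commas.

loan_id=500: ltv >= 73 → 74506
loan_id=501: ELSE → 50419
loan_id=502: ltv >= 73 → 77188
loan_id=503: ltv >= 35 and balance between 24191 and 57439 → 40472
loan_id=504: ltv >= 73 → 71872
loan_id=505: ltv >= 73 → 30217
loan_id=506: ltv >= 108 → 75030
loan_id=507: ltv >= 73 → 78767
loan_id=508: ltv >= 73 → 1494
loan_id=509: ltv >= 73 → 51354

74506, 50419, 77188, 40472, 71872, 30217, 75030, 78767, 1494, 51354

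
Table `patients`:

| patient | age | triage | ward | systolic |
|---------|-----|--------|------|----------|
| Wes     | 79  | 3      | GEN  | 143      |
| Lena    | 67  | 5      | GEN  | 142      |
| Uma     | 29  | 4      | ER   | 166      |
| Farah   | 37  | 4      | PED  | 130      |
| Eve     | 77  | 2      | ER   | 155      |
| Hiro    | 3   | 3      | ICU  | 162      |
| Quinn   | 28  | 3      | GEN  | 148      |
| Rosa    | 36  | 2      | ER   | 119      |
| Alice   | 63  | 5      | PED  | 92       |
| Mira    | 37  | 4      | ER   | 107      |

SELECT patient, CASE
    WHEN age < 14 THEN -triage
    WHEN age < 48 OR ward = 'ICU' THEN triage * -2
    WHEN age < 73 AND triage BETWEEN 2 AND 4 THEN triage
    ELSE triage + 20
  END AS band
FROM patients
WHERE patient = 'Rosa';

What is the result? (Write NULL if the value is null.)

patient = Rosa: age=36, triage=2, ward=ER, systolic=119.
age < 14 → false
age < 48 OR ward = 'ICU' → true → -4

-4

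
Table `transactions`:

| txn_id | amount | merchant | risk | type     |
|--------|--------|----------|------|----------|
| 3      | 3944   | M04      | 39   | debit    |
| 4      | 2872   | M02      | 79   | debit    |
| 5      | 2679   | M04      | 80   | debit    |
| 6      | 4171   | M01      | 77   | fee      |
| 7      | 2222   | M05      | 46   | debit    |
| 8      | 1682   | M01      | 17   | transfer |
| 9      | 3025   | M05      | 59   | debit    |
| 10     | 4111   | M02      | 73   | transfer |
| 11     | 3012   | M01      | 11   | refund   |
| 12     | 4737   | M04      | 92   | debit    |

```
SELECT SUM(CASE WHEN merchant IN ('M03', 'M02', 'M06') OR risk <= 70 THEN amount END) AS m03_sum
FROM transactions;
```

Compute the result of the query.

txn_id=3: ✓ → 3944
txn_id=4: ✓ → 2872
txn_id=5: ✗
txn_id=6: ✗
txn_id=7: ✓ → 2222
txn_id=8: ✓ → 1682
txn_id=9: ✓ → 3025
txn_id=10: ✓ → 4111
txn_id=11: ✓ → 3012
txn_id=12: ✗
m03_sum = 3944 + 2872 + 2222 + 1682 + 3025 + 4111 + 3012 = 20868

20868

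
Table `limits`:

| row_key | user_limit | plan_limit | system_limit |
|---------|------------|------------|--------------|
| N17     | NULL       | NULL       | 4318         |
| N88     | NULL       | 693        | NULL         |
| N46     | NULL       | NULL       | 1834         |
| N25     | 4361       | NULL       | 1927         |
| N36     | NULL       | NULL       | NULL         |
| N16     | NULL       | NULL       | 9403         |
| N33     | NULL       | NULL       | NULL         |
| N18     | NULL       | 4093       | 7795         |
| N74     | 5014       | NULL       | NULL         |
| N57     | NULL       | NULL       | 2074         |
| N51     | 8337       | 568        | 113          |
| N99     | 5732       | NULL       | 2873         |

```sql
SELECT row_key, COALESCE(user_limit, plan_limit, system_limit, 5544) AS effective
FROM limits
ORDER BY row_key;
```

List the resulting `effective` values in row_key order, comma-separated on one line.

row_key=N16: user_limit=NULL, plan_limit=NULL, system_limit=9403 → 9403
row_key=N17: user_limit=NULL, plan_limit=NULL, system_limit=4318 → 4318
row_key=N18: user_limit=NULL, plan_limit=4093 → 4093
row_key=N25: user_limit=4361 → 4361
row_key=N33: user_limit=NULL, plan_limit=NULL, system_limit=NULL, → literal 5544 → 5544
row_key=N36: user_limit=NULL, plan_limit=NULL, system_limit=NULL, → literal 5544 → 5544
row_key=N46: user_limit=NULL, plan_limit=NULL, system_limit=1834 → 1834
row_key=N51: user_limit=8337 → 8337
row_key=N57: user_limit=NULL, plan_limit=NULL, system_limit=2074 → 2074
row_key=N74: user_limit=5014 → 5014
row_key=N88: user_limit=NULL, plan_limit=693 → 693
row_key=N99: user_limit=5732 → 5732

9403, 4318, 4093, 4361, 5544, 5544, 1834, 8337, 2074, 5014, 693, 5732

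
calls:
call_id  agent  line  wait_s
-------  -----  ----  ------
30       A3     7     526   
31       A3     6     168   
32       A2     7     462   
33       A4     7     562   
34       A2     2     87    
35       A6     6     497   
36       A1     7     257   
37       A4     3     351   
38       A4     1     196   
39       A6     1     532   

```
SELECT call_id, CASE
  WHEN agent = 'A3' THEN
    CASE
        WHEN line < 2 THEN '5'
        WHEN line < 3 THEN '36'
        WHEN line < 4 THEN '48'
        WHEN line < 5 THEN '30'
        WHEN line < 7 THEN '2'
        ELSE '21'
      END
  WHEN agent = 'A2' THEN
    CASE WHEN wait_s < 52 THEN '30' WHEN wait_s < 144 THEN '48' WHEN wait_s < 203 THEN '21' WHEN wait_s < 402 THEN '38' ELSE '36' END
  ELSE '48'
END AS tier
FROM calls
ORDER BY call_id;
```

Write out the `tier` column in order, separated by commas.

21, 2, 36, 48, 48, 48, 48, 48, 48, 48

call_id=30: agent='A3' → inner[ELSE] → 21
call_id=31: agent='A3' → inner[line < 7] → 2
call_id=32: agent='A2' → inner[ELSE] → 36
call_id=33: agent='A4' → outer ELSE → 48
call_id=34: agent='A2' → inner[wait_s < 144] → 48
call_id=35: agent='A6' → outer ELSE → 48
call_id=36: agent='A1' → outer ELSE → 48
call_id=37: agent='A4' → outer ELSE → 48
call_id=38: agent='A4' → outer ELSE → 48
call_id=39: agent='A6' → outer ELSE → 48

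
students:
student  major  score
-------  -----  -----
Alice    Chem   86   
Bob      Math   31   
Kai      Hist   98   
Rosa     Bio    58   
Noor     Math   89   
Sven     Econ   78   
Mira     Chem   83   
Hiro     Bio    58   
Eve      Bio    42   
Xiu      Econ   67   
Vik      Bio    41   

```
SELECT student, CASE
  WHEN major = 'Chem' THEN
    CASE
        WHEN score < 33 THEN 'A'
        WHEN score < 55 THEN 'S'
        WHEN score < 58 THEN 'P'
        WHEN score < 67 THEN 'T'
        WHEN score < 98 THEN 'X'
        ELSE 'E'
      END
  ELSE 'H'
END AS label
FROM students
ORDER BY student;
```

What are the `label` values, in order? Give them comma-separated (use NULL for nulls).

student=Alice: major='Chem' → inner[score < 98] → X
student=Bob: major='Math' → outer ELSE → H
student=Eve: major='Bio' → outer ELSE → H
student=Hiro: major='Bio' → outer ELSE → H
student=Kai: major='Hist' → outer ELSE → H
student=Mira: major='Chem' → inner[score < 98] → X
student=Noor: major='Math' → outer ELSE → H
student=Rosa: major='Bio' → outer ELSE → H
student=Sven: major='Econ' → outer ELSE → H
student=Vik: major='Bio' → outer ELSE → H
student=Xiu: major='Econ' → outer ELSE → H

X, H, H, H, H, X, H, H, H, H, H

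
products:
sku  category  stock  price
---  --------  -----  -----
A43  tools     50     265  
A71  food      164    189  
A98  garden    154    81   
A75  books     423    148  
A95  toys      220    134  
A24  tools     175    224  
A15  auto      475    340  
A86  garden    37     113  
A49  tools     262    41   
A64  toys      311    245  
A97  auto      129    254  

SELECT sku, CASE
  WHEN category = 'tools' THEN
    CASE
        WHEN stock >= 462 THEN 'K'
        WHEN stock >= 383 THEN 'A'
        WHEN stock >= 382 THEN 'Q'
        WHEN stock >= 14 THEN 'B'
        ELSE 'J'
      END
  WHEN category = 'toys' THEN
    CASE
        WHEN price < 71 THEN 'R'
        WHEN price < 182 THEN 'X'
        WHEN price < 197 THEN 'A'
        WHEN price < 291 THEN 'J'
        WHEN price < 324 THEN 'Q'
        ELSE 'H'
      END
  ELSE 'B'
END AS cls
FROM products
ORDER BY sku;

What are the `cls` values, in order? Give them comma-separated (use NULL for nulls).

B, B, B, B, J, B, B, B, X, B, B

sku=A15: category='auto' → outer ELSE → B
sku=A24: category='tools' → inner[stock >= 14] → B
sku=A43: category='tools' → inner[stock >= 14] → B
sku=A49: category='tools' → inner[stock >= 14] → B
sku=A64: category='toys' → inner[price < 291] → J
sku=A71: category='food' → outer ELSE → B
sku=A75: category='books' → outer ELSE → B
sku=A86: category='garden' → outer ELSE → B
sku=A95: category='toys' → inner[price < 182] → X
sku=A97: category='auto' → outer ELSE → B
sku=A98: category='garden' → outer ELSE → B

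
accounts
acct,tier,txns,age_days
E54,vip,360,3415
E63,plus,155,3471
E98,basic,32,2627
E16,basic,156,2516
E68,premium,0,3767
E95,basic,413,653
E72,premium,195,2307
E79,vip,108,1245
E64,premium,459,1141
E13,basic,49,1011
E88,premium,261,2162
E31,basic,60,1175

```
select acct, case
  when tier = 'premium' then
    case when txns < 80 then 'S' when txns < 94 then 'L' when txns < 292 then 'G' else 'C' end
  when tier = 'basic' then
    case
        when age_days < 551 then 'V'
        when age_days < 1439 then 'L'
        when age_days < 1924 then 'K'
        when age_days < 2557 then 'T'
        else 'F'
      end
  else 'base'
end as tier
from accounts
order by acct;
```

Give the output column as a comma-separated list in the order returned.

acct=E13: tier='basic' → inner[age_days < 1439] → L
acct=E16: tier='basic' → inner[age_days < 2557] → T
acct=E31: tier='basic' → inner[age_days < 1439] → L
acct=E54: tier='vip' → outer ELSE → base
acct=E63: tier='plus' → outer ELSE → base
acct=E64: tier='premium' → inner[ELSE] → C
acct=E68: tier='premium' → inner[txns < 80] → S
acct=E72: tier='premium' → inner[txns < 292] → G
acct=E79: tier='vip' → outer ELSE → base
acct=E88: tier='premium' → inner[txns < 292] → G
acct=E95: tier='basic' → inner[age_days < 1439] → L
acct=E98: tier='basic' → inner[ELSE] → F

L, T, L, base, base, C, S, G, base, G, L, F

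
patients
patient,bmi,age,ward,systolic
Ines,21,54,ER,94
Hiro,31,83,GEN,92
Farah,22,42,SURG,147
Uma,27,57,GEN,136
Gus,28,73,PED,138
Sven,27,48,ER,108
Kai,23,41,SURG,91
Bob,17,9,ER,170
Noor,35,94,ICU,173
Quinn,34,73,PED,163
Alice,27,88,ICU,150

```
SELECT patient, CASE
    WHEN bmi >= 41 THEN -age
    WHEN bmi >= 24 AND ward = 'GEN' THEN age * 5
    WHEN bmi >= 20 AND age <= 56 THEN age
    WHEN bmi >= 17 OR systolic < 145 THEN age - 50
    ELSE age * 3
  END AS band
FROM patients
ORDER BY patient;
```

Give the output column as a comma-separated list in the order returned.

patient=Alice: bmi >= 17 OR systolic < 145 → 38
patient=Bob: bmi >= 17 OR systolic < 145 → -41
patient=Farah: bmi >= 20 AND age <= 56 → 42
patient=Gus: bmi >= 17 OR systolic < 145 → 23
patient=Hiro: bmi >= 24 AND ward = 'GEN' → 415
patient=Ines: bmi >= 20 AND age <= 56 → 54
patient=Kai: bmi >= 20 AND age <= 56 → 41
patient=Noor: bmi >= 17 OR systolic < 145 → 44
patient=Quinn: bmi >= 17 OR systolic < 145 → 23
patient=Sven: bmi >= 20 AND age <= 56 → 48
patient=Uma: bmi >= 24 AND ward = 'GEN' → 285

38, -41, 42, 23, 415, 54, 41, 44, 23, 48, 285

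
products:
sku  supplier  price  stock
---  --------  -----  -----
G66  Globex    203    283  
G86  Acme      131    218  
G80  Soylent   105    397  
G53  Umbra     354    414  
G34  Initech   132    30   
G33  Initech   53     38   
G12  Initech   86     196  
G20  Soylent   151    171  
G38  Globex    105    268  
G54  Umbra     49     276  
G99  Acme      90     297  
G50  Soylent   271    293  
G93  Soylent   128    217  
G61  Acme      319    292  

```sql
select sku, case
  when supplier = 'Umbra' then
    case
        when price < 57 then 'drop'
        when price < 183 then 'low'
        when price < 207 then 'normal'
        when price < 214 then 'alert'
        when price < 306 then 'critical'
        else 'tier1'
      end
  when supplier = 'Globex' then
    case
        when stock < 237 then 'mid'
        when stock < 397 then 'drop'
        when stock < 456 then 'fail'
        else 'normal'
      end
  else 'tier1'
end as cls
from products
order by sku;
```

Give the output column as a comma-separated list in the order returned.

tier1, tier1, tier1, tier1, drop, tier1, tier1, drop, tier1, drop, tier1, tier1, tier1, tier1

sku=G12: supplier='Initech' → outer ELSE → tier1
sku=G20: supplier='Soylent' → outer ELSE → tier1
sku=G33: supplier='Initech' → outer ELSE → tier1
sku=G34: supplier='Initech' → outer ELSE → tier1
sku=G38: supplier='Globex' → inner[stock < 397] → drop
sku=G50: supplier='Soylent' → outer ELSE → tier1
sku=G53: supplier='Umbra' → inner[ELSE] → tier1
sku=G54: supplier='Umbra' → inner[price < 57] → drop
sku=G61: supplier='Acme' → outer ELSE → tier1
sku=G66: supplier='Globex' → inner[stock < 397] → drop
sku=G80: supplier='Soylent' → outer ELSE → tier1
sku=G86: supplier='Acme' → outer ELSE → tier1
sku=G93: supplier='Soylent' → outer ELSE → tier1
sku=G99: supplier='Acme' → outer ELSE → tier1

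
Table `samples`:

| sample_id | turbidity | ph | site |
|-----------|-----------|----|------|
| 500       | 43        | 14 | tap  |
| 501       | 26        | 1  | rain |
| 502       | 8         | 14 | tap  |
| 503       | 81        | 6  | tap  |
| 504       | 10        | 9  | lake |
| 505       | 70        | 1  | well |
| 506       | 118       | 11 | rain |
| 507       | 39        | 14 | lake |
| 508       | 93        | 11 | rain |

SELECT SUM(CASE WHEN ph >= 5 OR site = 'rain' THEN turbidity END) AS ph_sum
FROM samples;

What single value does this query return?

sample_id=500: ✓ → 43
sample_id=501: ✓ → 26
sample_id=502: ✓ → 8
sample_id=503: ✓ → 81
sample_id=504: ✓ → 10
sample_id=505: ✗
sample_id=506: ✓ → 118
sample_id=507: ✓ → 39
sample_id=508: ✓ → 93
ph_sum = 43 + 26 + 8 + 81 + 10 + 118 + 39 + 93 = 418

418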